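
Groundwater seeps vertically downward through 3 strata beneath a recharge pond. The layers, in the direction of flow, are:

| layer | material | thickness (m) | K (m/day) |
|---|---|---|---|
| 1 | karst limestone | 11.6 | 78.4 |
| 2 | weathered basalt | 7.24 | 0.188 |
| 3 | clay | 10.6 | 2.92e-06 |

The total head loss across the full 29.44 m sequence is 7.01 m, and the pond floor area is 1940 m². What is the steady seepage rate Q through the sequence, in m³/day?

0.00375

Flow is perpendicular to layering, so the layers act in series and the equivalent K is the thickness-weighted harmonic mean.
Total thickness L = 11.6 + 7.24 + 10.6 = 29.44 m.
Σ(b_i/K_i) = 11.6/78.4 + 7.24/0.188 + 10.6/2.92e-06 = 3.630e+06 d.
K_eq = L / Σ(b_i/K_i) = 29.44 / 3.630e+06 = 8.110e-06 m/day.
Q = K_eq · A · (Δh/L) = 8.110e-06 × 1940 × (7.01/29.44) = 0.003746 m³/day.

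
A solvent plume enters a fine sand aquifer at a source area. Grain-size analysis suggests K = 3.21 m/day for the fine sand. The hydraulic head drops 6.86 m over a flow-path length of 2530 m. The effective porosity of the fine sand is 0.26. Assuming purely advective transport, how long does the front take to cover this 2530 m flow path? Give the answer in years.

207

Hydraulic gradient i = Δh / L = 6.86 / 2530 = 0.002711.
Darcy flux q = K · i = 3.210 × 0.002711 = 0.008704 m/day.
Seepage velocity v = q / n_e = 0.008704 / 0.26 = 0.03348 m/day.
Travel time t = L / v = 2530 / 0.03348 = 75576 days = 206.9 years.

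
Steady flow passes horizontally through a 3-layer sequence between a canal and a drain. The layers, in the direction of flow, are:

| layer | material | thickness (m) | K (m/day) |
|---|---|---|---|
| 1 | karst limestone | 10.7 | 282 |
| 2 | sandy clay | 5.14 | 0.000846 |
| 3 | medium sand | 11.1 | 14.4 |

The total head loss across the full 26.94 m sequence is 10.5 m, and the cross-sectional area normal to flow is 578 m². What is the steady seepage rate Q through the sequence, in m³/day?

0.999

Flow is perpendicular to layering, so the layers act in series and the equivalent K is the thickness-weighted harmonic mean.
Total thickness L = 10.7 + 5.14 + 11.1 = 26.94 m.
Σ(b_i/K_i) = 10.7/282 + 5.14/0.000846 + 11.1/14.4 = 6076 d.
K_eq = L / Σ(b_i/K_i) = 26.94 / 6076 = 0.004434 m/day.
Q = K_eq · A · (Δh/L) = 0.004434 × 578 × (10.5/26.94) = 0.9988 m³/day.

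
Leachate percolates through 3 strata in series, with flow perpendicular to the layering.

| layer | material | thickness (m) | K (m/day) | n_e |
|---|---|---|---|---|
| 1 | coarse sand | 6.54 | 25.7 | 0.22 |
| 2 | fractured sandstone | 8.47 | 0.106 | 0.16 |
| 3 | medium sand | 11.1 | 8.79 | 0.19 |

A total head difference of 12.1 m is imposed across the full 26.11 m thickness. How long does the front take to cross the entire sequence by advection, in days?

33.0

With flow normal to the layers, continuity requires the same specific discharge q through every layer.
Σ(b_i/K_i) = 6.54/25.7 + 8.47/0.106 + 11.1/8.79 = 81.42 d.
q = Δh / Σ(b_i/K_i) = 12.1 / 81.42 = 0.1486 m/day.
In each layer the seepage velocity is v_i = q/n_i, so the layer transit time is t_i = b_i·n_i / q:
  layer 1 (coarse sand): t_1 = 6.54 × 0.22 / 0.1486 = 9.682 d
  layer 2 (fractured sandstone): t_2 = 8.47 × 0.16 / 0.1486 = 9.119 d
  layer 3 (medium sand): t_3 = 11.1 × 0.19 / 0.1486 = 14.19 d
Total t = Σ t_i = 32.99 days.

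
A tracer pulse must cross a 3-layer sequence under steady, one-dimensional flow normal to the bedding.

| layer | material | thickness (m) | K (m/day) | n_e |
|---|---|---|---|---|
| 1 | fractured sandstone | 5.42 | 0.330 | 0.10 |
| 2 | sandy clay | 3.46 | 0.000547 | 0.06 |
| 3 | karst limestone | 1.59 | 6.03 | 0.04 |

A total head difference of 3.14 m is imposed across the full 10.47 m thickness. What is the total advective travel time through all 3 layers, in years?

4.50

With flow normal to the layers, continuity requires the same specific discharge q through every layer.
Σ(b_i/K_i) = 5.42/0.330 + 3.46/0.000547 + 1.59/6.03 = 6342 d.
q = Δh / Σ(b_i/K_i) = 3.14 / 6342 = 0.0004951 m/day.
In each layer the seepage velocity is v_i = q/n_i, so the layer transit time is t_i = b_i·n_i / q:
  layer 1 (fractured sandstone): t_1 = 5.42 × 0.10 / 0.0004951 = 1095 d
  layer 2 (sandy clay): t_2 = 3.46 × 0.06 / 0.0004951 = 419.3 d
  layer 3 (karst limestone): t_3 = 1.59 × 0.04 / 0.0004951 = 128.5 d
Total t = Σ t_i = 1642 days = 4.497 years.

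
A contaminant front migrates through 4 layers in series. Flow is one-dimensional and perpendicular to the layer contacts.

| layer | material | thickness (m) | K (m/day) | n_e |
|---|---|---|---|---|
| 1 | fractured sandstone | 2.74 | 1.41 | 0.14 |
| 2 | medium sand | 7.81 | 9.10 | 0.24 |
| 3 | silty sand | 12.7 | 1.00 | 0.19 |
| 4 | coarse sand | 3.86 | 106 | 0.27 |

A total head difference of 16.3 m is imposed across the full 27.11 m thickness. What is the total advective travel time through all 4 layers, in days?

5.45

With flow normal to the layers, continuity requires the same specific discharge q through every layer.
Σ(b_i/K_i) = 2.74/1.41 + 7.81/9.10 + 12.7/1.00 + 3.86/106 = 15.54 d.
q = Δh / Σ(b_i/K_i) = 16.3 / 15.54 = 1.049 m/day.
In each layer the seepage velocity is v_i = q/n_i, so the layer transit time is t_i = b_i·n_i / q:
  layer 1 (fractured sandstone): t_1 = 2.74 × 0.14 / 1.049 = 0.3657 d
  layer 2 (medium sand): t_2 = 7.81 × 0.24 / 1.049 = 1.787 d
  layer 3 (silty sand): t_3 = 12.7 × 0.19 / 1.049 = 2.300 d
  layer 4 (coarse sand): t_4 = 3.86 × 0.27 / 1.049 = 0.9935 d
Total t = Σ t_i = 5.446 days.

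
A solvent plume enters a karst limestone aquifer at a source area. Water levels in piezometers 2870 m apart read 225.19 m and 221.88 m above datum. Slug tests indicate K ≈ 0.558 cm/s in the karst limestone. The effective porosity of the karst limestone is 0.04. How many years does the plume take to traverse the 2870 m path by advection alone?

Convert K: 0.558 cm/s × 864 = 482.1 m/day.
Hydraulic gradient i = (225.19 − 221.88) / 2870 = 3.31 / 2870 = 0.001153.
Darcy flux q = K · i = 482.1 × 0.001153 = 0.5560 m/day.
Seepage velocity v = q / n_e = 0.5560 / 0.04 = 13.90 m/day.
Travel time t = L / v = 2870 / 13.90 = 206.5 days = 0.5653 years.

0.565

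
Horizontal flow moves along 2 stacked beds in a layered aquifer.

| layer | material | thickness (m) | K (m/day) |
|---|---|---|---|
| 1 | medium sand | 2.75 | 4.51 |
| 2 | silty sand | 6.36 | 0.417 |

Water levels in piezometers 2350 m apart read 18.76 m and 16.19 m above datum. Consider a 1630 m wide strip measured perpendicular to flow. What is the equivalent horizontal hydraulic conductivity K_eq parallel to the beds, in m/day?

Flow is parallel to layering, so each bed carries its own Darcy discharge and the transmissivities add.
Σ(K_i·b_i) = 4.51×2.75 + 0.417×6.36 = 15.05 m²/day.
Total thickness b = 9.110 m, so K_eq = Σ(K_i·b_i)/b = 1.653 m/day.

1.65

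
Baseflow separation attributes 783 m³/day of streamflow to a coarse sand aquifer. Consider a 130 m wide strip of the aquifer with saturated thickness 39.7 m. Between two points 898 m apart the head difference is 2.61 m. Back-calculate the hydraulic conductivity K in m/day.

Cross-sectional area A = 130 × 39.7 = 5161 m².
Hydraulic gradient i = Δh / L = 2.61 / 898 = 0.002906.
From Q = K·A·i, K = Q / (A·i) = 783 / (5161 × 0.002906) = 52.20 m/day.

52.2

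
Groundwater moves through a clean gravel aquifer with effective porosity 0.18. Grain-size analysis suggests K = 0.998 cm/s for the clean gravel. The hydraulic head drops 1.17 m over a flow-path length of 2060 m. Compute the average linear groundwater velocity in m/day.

2.72

Convert K: 0.998 cm/s × 864 = 862.3 m/day.
Hydraulic gradient i = Δh / L = 1.17 / 2060 = 0.0005680.
Darcy flux q = K · i = 862.3 × 0.0005680 = 0.4897 m/day.
Seepage velocity v = q / n_e = 0.4897 / 0.18 = 2.721 m/day.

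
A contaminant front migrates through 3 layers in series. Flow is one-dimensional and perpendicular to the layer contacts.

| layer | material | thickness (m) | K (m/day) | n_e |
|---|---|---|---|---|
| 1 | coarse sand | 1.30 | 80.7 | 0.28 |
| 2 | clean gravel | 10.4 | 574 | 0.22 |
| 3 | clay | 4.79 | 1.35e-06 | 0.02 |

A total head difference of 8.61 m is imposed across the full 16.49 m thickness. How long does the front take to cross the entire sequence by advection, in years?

With flow normal to the layers, continuity requires the same specific discharge q through every layer.
Σ(b_i/K_i) = 1.30/80.7 + 10.4/574 + 4.79/1.35e-06 = 3.548e+06 d.
q = Δh / Σ(b_i/K_i) = 8.61 / 3.548e+06 = 2.427e-06 m/day.
In each layer the seepage velocity is v_i = q/n_i, so the layer transit time is t_i = b_i·n_i / q:
  layer 1 (coarse sand): t_1 = 1.30 × 0.28 / 2.427e-06 = 1.500e+05 d
  layer 2 (clean gravel): t_2 = 10.4 × 0.22 / 2.427e-06 = 9.429e+05 d
  layer 3 (clay): t_3 = 4.79 × 0.02 / 2.427e-06 = 39479 d
Total t = Σ t_i = 1.132e+06 days = 3100 years.

3100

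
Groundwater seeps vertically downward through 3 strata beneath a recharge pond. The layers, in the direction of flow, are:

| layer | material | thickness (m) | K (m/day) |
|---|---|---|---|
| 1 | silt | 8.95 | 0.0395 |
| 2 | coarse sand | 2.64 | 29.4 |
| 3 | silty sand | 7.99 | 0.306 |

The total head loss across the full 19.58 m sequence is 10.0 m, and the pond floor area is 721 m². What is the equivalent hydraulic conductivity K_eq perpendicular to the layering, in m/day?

Flow is perpendicular to layering, so the layers act in series and the equivalent K is the thickness-weighted harmonic mean.
Total thickness L = 8.95 + 2.64 + 7.99 = 19.58 m.
Σ(b_i/K_i) = 8.95/0.0395 + 2.64/29.4 + 7.99/0.306 = 252.8 d.
K_eq = L / Σ(b_i/K_i) = 19.58 / 252.8 = 0.07746 m/day.

0.0775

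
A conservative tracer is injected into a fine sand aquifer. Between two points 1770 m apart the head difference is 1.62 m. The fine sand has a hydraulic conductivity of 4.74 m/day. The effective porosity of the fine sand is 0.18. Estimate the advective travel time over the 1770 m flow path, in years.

Hydraulic gradient i = Δh / L = 1.62 / 1770 = 0.0009153.
Darcy flux q = K · i = 4.740 × 0.0009153 = 0.004338 m/day.
Seepage velocity v = q / n_e = 0.004338 / 0.18 = 0.02410 m/day.
Travel time t = L / v = 1770 / 0.02410 = 73439 days = 201.1 years.

201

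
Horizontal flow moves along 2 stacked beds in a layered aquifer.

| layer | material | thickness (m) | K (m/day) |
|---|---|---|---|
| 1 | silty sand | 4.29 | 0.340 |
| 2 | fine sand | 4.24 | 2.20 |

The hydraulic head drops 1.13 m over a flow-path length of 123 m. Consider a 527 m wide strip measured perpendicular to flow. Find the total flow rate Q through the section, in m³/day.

Flow is parallel to layering, so each bed carries its own Darcy discharge and the transmissivities add.
Σ(K_i·b_i) = 0.340×4.29 + 2.20×4.24 = 10.79 m²/day.
Hydraulic gradient i = Δh / L = 1.13 / 123 = 0.009187.
Q = Σ(K_i·b_i) · W · i = 10.79 × 527 × 0.009187 = 52.22 m³/day.

52.2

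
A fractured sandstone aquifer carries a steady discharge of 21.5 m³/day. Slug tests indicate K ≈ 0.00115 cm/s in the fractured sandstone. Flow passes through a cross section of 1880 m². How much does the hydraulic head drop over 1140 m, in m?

13.1

Convert K: 0.00115 cm/s × 864 = 0.9936 m/day.
From Q = K·A·i, i = Q / (K·A) = 21.5 / (0.9936 × 1880) = 0.01151.
Head loss Δh = i · L = 0.01151 × 1140 = 13.12 m.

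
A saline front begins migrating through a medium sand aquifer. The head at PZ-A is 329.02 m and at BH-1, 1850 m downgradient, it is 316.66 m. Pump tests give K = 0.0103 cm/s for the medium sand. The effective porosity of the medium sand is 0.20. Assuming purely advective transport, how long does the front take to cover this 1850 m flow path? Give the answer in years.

17.0

Convert K: 0.0103 cm/s × 864 = 8.899 m/day.
Hydraulic gradient i = (329.02 − 316.66) / 1850 = 12.36 / 1850 = 0.006681.
Darcy flux q = K · i = 8.899 × 0.006681 = 0.05946 m/day.
Seepage velocity v = q / n_e = 0.05946 / 0.20 = 0.2973 m/day.
Travel time t = L / v = 1850 / 0.2973 = 6223 days = 17.04 years.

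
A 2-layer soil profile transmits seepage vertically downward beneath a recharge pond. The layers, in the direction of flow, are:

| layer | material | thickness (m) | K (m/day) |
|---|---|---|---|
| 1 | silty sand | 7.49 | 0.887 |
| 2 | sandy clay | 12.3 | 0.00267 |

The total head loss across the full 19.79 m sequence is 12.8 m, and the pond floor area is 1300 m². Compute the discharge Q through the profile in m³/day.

Flow is perpendicular to layering, so the layers act in series and the equivalent K is the thickness-weighted harmonic mean.
Total thickness L = 7.49 + 12.3 = 19.79 m.
Σ(b_i/K_i) = 7.49/0.887 + 12.3/0.00267 = 4615 d.
K_eq = L / Σ(b_i/K_i) = 19.79 / 4615 = 0.004288 m/day.
Q = K_eq · A · (Δh/L) = 0.004288 × 1300 × (12.8/19.79) = 3.605 m³/day.

3.61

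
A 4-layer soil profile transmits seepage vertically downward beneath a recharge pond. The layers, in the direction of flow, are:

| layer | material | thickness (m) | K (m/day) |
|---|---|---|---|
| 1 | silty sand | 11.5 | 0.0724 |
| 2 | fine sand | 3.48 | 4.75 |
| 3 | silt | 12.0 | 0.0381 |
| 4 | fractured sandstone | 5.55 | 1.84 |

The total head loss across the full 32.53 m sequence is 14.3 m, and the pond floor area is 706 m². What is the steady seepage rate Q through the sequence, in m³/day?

21.1

Flow is perpendicular to layering, so the layers act in series and the equivalent K is the thickness-weighted harmonic mean.
Total thickness L = 11.5 + 3.48 + 12.0 + 5.55 = 32.53 m.
Σ(b_i/K_i) = 11.5/0.0724 + 3.48/4.75 + 12.0/0.0381 + 5.55/1.84 = 477.5 d.
K_eq = L / Σ(b_i/K_i) = 32.53 / 477.5 = 0.06812 m/day.
Q = K_eq · A · (Δh/L) = 0.06812 × 706 × (14.3/32.53) = 21.14 m³/day.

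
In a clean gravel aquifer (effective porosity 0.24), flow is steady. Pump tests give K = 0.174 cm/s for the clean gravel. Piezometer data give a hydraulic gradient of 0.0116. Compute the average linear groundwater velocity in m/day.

7.27

Convert K: 0.174 cm/s × 864 = 150.3 m/day.
Hydraulic gradient i = 0.0116.
Darcy flux q = K · i = 150.3 × 0.01160 = 1.744 m/day.
Seepage velocity v = q / n_e = 1.744 / 0.24 = 7.266 m/day.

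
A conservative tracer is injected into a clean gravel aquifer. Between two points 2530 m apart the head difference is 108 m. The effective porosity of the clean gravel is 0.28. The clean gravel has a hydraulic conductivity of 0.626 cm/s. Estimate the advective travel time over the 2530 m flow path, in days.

30.7

Convert K: 0.626 cm/s × 864 = 540.9 m/day.
Hydraulic gradient i = Δh / L = 108 / 2530 = 0.04269.
Darcy flux q = K · i = 540.9 × 0.04269 = 23.09 m/day.
Seepage velocity v = q / n_e = 23.09 / 0.28 = 82.46 m/day.
Travel time t = L / v = 2530 / 82.46 = 30.68 days.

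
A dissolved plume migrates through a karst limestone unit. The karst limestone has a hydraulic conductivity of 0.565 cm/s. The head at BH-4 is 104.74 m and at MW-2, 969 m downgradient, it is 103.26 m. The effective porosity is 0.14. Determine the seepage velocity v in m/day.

Convert K: 0.565 cm/s × 864 = 488.2 m/day.
Hydraulic gradient i = (104.74 − 103.26) / 969 = 1.48 / 969 = 0.001527.
Darcy flux q = K · i = 488.2 × 0.001527 = 0.7456 m/day.
Seepage velocity v = q / n_e = 0.7456 / 0.14 = 5.326 m/day.

5.33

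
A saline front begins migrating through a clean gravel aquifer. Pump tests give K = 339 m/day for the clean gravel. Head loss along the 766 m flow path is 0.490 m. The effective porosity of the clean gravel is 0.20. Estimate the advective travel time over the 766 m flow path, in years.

1.93

Hydraulic gradient i = Δh / L = 0.490 / 766 = 0.0006397.
Darcy flux q = K · i = 339.0 × 0.0006397 = 0.2169 m/day.
Seepage velocity v = q / n_e = 0.2169 / 0.20 = 1.084 m/day.
Travel time t = L / v = 766 / 1.084 = 706.5 days = 1.934 years.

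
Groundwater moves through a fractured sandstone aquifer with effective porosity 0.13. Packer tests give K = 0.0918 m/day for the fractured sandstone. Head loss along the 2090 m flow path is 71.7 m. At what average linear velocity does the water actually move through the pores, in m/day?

0.0242

Hydraulic gradient i = Δh / L = 71.7 / 2090 = 0.03431.
Darcy flux q = K · i = 0.09180 × 0.03431 = 0.003149 m/day.
Seepage velocity v = q / n_e = 0.003149 / 0.13 = 0.02423 m/day.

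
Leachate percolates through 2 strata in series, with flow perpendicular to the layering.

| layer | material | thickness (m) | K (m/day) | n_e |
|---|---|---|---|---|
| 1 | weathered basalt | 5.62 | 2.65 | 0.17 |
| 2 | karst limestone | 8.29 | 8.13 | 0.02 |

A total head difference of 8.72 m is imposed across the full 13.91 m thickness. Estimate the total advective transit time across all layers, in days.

With flow normal to the layers, continuity requires the same specific discharge q through every layer.
Σ(b_i/K_i) = 5.62/2.65 + 8.29/8.13 = 3.140 d.
q = Δh / Σ(b_i/K_i) = 8.72 / 3.140 = 2.777 m/day.
In each layer the seepage velocity is v_i = q/n_i, so the layer transit time is t_i = b_i·n_i / q:
  layer 1 (weathered basalt): t_1 = 5.62 × 0.17 / 2.777 = 0.3441 d
  layer 2 (karst limestone): t_2 = 8.29 × 0.02 / 2.777 = 0.05971 d
Total t = Σ t_i = 0.4038 days.

0.404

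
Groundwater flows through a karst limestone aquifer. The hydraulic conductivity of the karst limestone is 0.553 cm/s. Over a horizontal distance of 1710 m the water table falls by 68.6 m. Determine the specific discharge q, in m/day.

19.2

Convert K: 0.553 cm/s × 864 = 477.8 m/day.
Hydraulic gradient i = Δh / L = 68.6 / 1710 = 0.04012.
Specific discharge q = K · i = 477.8 × 0.04012 = 19.17 m/day.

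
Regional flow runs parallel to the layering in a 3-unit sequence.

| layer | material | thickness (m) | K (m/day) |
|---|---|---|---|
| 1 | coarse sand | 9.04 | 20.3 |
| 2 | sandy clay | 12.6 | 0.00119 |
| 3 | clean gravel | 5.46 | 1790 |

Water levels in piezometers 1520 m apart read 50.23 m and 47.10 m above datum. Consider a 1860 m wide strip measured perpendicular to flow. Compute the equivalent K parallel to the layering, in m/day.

367

Flow is parallel to layering, so each bed carries its own Darcy discharge and the transmissivities add.
Σ(K_i·b_i) = 20.3×9.04 + 0.00119×12.6 + 1790×5.46 = 9957 m²/day.
Total thickness b = 27.10 m, so K_eq = Σ(K_i·b_i)/b = 367.4 m/day.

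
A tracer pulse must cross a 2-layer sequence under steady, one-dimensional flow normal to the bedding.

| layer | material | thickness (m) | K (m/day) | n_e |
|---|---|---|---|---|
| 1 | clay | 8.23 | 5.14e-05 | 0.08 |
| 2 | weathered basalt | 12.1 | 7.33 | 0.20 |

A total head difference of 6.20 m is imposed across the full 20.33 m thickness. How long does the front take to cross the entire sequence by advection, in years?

218

With flow normal to the layers, continuity requires the same specific discharge q through every layer.
Σ(b_i/K_i) = 8.23/5.14e-05 + 12.1/7.33 = 1.601e+05 d.
q = Δh / Σ(b_i/K_i) = 6.20 / 1.601e+05 = 3.872e-05 m/day.
In each layer the seepage velocity is v_i = q/n_i, so the layer transit time is t_i = b_i·n_i / q:
  layer 1 (clay): t_1 = 8.23 × 0.08 / 3.872e-05 = 17004 d
  layer 2 (weathered basalt): t_2 = 12.1 × 0.20 / 3.872e-05 = 62498 d
Total t = Σ t_i = 79501 days = 217.7 years.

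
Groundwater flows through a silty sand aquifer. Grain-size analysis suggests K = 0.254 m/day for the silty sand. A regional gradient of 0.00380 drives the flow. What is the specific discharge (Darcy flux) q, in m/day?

0.000965

Hydraulic gradient i = 0.00380.
Specific discharge q = K · i = 0.2540 × 0.003800 = 0.0009652 m/day.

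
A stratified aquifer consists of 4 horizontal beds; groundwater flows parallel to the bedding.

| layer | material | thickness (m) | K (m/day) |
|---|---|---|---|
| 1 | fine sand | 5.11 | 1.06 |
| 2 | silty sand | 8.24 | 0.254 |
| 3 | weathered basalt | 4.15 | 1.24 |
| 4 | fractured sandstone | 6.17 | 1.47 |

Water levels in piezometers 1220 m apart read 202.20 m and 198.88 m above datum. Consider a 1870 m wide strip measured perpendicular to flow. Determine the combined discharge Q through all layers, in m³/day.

Flow is parallel to layering, so each bed carries its own Darcy discharge and the transmissivities add.
Σ(K_i·b_i) = 1.06×5.11 + 0.254×8.24 + 1.24×4.15 + 1.47×6.17 = 21.73 m²/day.
Hydraulic gradient i = (202.20 − 198.88) / 1220 = 3.32 / 1220 = 0.002721.
Q = Σ(K_i·b_i) · W · i = 21.73 × 1870 × 0.002721 = 110.6 m³/day.

111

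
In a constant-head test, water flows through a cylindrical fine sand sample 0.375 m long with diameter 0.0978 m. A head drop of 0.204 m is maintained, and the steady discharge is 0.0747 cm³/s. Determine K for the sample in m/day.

Cross-sectional area A = π·(d/2)² = π × (0.0978/2)² = 0.007512 m².
Convert discharge: 0.0747 cm³/s = 7.470e-08 m³/s.
Darcy's law rearranged: K = Q·L / (A·Δh) = 7.470e-08 × 0.375 / (0.007512 × 0.204) = 1.828e-05 m/s = 1.579 m/day.

1.58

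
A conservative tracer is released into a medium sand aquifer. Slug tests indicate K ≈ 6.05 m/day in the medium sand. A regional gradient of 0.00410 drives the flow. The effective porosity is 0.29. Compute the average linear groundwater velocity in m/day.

Hydraulic gradient i = 0.00410.
Darcy flux q = K · i = 6.050 × 0.004100 = 0.02481 m/day.
Seepage velocity v = q / n_e = 0.02481 / 0.29 = 0.08553 m/day.

0.0855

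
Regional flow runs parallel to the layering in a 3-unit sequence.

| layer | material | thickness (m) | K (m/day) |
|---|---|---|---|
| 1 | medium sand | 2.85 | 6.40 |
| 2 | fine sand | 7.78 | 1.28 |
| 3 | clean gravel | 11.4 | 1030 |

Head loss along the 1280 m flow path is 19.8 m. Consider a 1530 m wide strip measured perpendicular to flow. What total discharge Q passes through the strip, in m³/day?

Flow is parallel to layering, so each bed carries its own Darcy discharge and the transmissivities add.
Σ(K_i·b_i) = 6.40×2.85 + 1.28×7.78 + 1030×11.4 = 11770 m²/day.
Hydraulic gradient i = Δh / L = 19.8 / 1280 = 0.01547.
Q = Σ(K_i·b_i) · W · i = 11770 × 1530 × 0.01547 = 2.786e+05 m³/day.

279000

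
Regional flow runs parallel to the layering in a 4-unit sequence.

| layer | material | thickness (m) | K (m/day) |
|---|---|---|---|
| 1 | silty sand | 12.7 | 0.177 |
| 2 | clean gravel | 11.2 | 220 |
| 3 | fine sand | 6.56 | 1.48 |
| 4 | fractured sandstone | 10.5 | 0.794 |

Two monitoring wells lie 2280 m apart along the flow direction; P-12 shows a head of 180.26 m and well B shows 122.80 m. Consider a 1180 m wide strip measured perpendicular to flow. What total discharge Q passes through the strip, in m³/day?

73900

Flow is parallel to layering, so each bed carries its own Darcy discharge and the transmissivities add.
Σ(K_i·b_i) = 0.177×12.7 + 220×11.2 + 1.48×6.56 + 0.794×10.5 = 2484 m²/day.
Hydraulic gradient i = (180.26 − 122.80) / 2280 = 57.46 / 2280 = 0.02520.
Q = Σ(K_i·b_i) · W · i = 2484 × 1180 × 0.02520 = 73878 m³/day.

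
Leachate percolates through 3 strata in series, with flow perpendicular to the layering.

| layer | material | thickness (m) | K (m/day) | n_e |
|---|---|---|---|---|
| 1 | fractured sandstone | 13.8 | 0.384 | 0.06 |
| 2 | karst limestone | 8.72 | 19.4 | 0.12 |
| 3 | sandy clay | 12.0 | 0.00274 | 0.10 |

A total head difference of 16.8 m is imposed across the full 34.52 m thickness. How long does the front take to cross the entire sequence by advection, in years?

With flow normal to the layers, continuity requires the same specific discharge q through every layer.
Σ(b_i/K_i) = 13.8/0.384 + 8.72/19.4 + 12.0/0.00274 = 4416 d.
q = Δh / Σ(b_i/K_i) = 16.8 / 4416 = 0.003804 m/day.
In each layer the seepage velocity is v_i = q/n_i, so the layer transit time is t_i = b_i·n_i / q:
  layer 1 (fractured sandstone): t_1 = 13.8 × 0.06 / 0.003804 = 217.6 d
  layer 2 (karst limestone): t_2 = 8.72 × 0.12 / 0.003804 = 275.1 d
  layer 3 (sandy clay): t_3 = 12.0 × 0.10 / 0.003804 = 315.4 d
Total t = Σ t_i = 808.1 days = 2.213 years.

2.21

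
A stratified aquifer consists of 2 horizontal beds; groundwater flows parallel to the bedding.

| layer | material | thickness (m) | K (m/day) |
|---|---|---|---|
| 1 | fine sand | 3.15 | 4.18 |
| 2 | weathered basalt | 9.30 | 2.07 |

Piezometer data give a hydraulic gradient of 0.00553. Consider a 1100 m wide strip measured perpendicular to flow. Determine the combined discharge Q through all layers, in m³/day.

197

Flow is parallel to layering, so each bed carries its own Darcy discharge and the transmissivities add.
Σ(K_i·b_i) = 4.18×3.15 + 2.07×9.30 = 32.42 m²/day.
Hydraulic gradient i = 0.00553.
Q = Σ(K_i·b_i) · W · i = 32.42 × 1100 × 0.005530 = 197.2 m³/day.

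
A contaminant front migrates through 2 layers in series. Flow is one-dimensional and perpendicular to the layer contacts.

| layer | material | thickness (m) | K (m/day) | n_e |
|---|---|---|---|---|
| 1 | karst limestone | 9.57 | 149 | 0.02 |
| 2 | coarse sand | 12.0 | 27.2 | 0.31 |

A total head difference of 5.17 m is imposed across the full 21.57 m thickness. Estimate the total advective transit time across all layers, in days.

0.382

With flow normal to the layers, continuity requires the same specific discharge q through every layer.
Σ(b_i/K_i) = 9.57/149 + 12.0/27.2 = 0.5054 d.
q = Δh / Σ(b_i/K_i) = 5.17 / 0.5054 = 10.23 m/day.
In each layer the seepage velocity is v_i = q/n_i, so the layer transit time is t_i = b_i·n_i / q:
  layer 1 (karst limestone): t_1 = 9.57 × 0.02 / 10.23 = 0.01871 d
  layer 2 (coarse sand): t_2 = 12.0 × 0.31 / 10.23 = 0.3637 d
Total t = Σ t_i = 0.3824 days.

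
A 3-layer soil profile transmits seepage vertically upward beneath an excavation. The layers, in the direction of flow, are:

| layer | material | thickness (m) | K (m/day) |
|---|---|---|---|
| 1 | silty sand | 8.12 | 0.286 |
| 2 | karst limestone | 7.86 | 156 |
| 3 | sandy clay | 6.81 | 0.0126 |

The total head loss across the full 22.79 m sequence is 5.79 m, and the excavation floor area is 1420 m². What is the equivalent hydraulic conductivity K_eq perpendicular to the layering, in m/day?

0.0401

Flow is perpendicular to layering, so the layers act in series and the equivalent K is the thickness-weighted harmonic mean.
Total thickness L = 8.12 + 7.86 + 6.81 = 22.79 m.
Σ(b_i/K_i) = 8.12/0.286 + 7.86/156 + 6.81/0.0126 = 568.9 d.
K_eq = L / Σ(b_i/K_i) = 22.79 / 568.9 = 0.04006 m/day.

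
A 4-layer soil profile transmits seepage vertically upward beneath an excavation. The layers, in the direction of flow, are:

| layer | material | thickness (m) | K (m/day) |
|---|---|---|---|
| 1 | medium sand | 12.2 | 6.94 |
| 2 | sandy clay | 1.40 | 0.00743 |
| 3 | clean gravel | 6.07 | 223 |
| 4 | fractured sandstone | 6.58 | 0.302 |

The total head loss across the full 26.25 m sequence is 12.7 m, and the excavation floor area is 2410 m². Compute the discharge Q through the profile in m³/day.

144

Flow is perpendicular to layering, so the layers act in series and the equivalent K is the thickness-weighted harmonic mean.
Total thickness L = 12.2 + 1.40 + 6.07 + 6.58 = 26.25 m.
Σ(b_i/K_i) = 12.2/6.94 + 1.40/0.00743 + 6.07/223 + 6.58/0.302 = 212.0 d.
K_eq = L / Σ(b_i/K_i) = 26.25 / 212.0 = 0.1238 m/day.
Q = K_eq · A · (Δh/L) = 0.1238 × 2410 × (12.7/26.25) = 144.4 m³/day.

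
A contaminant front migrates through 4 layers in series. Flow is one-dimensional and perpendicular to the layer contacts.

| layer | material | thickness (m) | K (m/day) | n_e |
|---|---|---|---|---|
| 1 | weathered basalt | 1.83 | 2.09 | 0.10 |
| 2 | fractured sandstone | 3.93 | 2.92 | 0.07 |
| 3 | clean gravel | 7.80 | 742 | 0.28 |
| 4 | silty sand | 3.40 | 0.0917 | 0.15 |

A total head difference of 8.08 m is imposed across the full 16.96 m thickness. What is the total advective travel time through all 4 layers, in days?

With flow normal to the layers, continuity requires the same specific discharge q through every layer.
Σ(b_i/K_i) = 1.83/2.09 + 3.93/2.92 + 7.80/742 + 3.40/0.0917 = 39.31 d.
q = Δh / Σ(b_i/K_i) = 8.08 / 39.31 = 0.2055 m/day.
In each layer the seepage velocity is v_i = q/n_i, so the layer transit time is t_i = b_i·n_i / q:
  layer 1 (weathered basalt): t_1 = 1.83 × 0.10 / 0.2055 = 0.8903 d
  layer 2 (fractured sandstone): t_2 = 3.93 × 0.07 / 0.2055 = 1.338 d
  layer 3 (clean gravel): t_3 = 7.80 × 0.28 / 0.2055 = 10.63 d
  layer 4 (silty sand): t_4 = 3.40 × 0.15 / 0.2055 = 2.481 d
Total t = Σ t_i = 15.34 days.

15.3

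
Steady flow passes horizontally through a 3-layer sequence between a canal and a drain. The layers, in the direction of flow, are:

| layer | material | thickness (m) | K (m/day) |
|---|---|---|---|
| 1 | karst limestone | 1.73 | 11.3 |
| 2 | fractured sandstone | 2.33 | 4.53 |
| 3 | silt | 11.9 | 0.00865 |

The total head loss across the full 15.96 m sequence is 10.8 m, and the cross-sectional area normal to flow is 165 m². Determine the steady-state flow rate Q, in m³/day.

Flow is perpendicular to layering, so the layers act in series and the equivalent K is the thickness-weighted harmonic mean.
Total thickness L = 1.73 + 2.33 + 11.9 = 15.96 m.
Σ(b_i/K_i) = 1.73/11.3 + 2.33/4.53 + 11.9/0.00865 = 1376 d.
K_eq = L / Σ(b_i/K_i) = 15.96 / 1376 = 0.01160 m/day.
Q = K_eq · A · (Δh/L) = 0.01160 × 165 × (10.8/15.96) = 1.295 m³/day.

1.29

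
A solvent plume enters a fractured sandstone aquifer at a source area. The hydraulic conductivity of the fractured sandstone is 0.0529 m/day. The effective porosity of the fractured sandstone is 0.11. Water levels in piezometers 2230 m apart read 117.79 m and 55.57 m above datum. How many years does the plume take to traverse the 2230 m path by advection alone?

Hydraulic gradient i = (117.79 − 55.57) / 2230 = 62.22 / 2230 = 0.02790.
Darcy flux q = K · i = 0.05290 × 0.02790 = 0.001476 m/day.
Seepage velocity v = q / n_e = 0.001476 / 0.11 = 0.01342 m/day.
Travel time t = L / v = 2230 / 0.01342 = 1.662e+05 days = 455.0 years.

455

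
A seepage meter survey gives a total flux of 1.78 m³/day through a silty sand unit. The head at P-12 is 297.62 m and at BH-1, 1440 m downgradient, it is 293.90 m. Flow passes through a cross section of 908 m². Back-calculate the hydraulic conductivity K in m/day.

Hydraulic gradient i = (297.62 − 293.90) / 1440 = 3.72 / 1440 = 0.002583.
From Q = K·A·i, K = Q / (A·i) = 1.78 / (908.0 × 0.002583) = 0.7588 m/day.

0.759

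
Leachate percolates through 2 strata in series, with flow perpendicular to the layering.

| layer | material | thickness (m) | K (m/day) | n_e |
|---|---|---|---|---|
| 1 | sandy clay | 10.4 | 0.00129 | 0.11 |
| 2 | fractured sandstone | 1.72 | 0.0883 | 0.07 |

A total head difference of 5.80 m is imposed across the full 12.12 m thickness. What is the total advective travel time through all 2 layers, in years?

With flow normal to the layers, continuity requires the same specific discharge q through every layer.
Σ(b_i/K_i) = 10.4/0.00129 + 1.72/0.0883 = 8081 d.
q = Δh / Σ(b_i/K_i) = 5.80 / 8081 = 0.0007177 m/day.
In each layer the seepage velocity is v_i = q/n_i, so the layer transit time is t_i = b_i·n_i / q:
  layer 1 (sandy clay): t_1 = 10.4 × 0.11 / 0.0007177 = 1594 d
  layer 2 (fractured sandstone): t_2 = 1.72 × 0.07 / 0.0007177 = 167.8 d
Total t = Σ t_i = 1762 days = 4.823 years.

4.82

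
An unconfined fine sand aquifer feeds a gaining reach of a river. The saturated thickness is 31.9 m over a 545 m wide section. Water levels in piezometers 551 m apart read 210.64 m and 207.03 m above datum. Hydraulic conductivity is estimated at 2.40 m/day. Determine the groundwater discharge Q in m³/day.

273

Cross-sectional area A = 545 × 31.9 = 17386 m².
Hydraulic gradient i = (210.64 − 207.03) / 551 = 3.61 / 551 = 0.006552.
Darcy's law: Q = K · A · i = 2.400 × 17386 × 0.006552 = 273.4 m³/day.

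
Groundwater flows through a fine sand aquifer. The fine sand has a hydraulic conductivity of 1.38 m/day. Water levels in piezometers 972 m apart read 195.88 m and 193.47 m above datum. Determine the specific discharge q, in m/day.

0.00342

Hydraulic gradient i = (195.88 − 193.47) / 972 = 2.41 / 972 = 0.002479.
Specific discharge q = K · i = 1.380 × 0.002479 = 0.003422 m/day.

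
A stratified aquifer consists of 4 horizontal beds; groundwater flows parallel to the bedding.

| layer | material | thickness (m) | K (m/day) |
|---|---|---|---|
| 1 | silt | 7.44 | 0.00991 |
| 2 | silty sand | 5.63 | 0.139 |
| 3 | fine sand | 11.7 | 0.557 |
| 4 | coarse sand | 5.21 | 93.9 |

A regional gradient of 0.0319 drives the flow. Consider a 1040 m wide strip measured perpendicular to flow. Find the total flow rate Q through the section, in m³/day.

Flow is parallel to layering, so each bed carries its own Darcy discharge and the transmissivities add.
Σ(K_i·b_i) = 0.00991×7.44 + 0.139×5.63 + 0.557×11.7 + 93.9×5.21 = 496.6 m²/day.
Hydraulic gradient i = 0.0319.
Q = Σ(K_i·b_i) · W · i = 496.6 × 1040 × 0.03190 = 16475 m³/day.

16500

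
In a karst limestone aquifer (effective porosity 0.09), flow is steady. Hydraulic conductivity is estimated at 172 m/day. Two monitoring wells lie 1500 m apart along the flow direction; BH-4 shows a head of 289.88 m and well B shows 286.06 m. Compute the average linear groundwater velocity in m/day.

4.87

Hydraulic gradient i = (289.88 − 286.06) / 1500 = 3.82 / 1500 = 0.002547.
Darcy flux q = K · i = 172.0 × 0.002547 = 0.4380 m/day.
Seepage velocity v = q / n_e = 0.4380 / 0.09 = 4.867 m/day.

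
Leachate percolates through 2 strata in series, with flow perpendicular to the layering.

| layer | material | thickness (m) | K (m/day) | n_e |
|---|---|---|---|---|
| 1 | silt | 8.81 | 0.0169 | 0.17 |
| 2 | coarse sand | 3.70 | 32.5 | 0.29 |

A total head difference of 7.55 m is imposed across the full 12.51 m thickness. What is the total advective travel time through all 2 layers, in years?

0.486

With flow normal to the layers, continuity requires the same specific discharge q through every layer.
Σ(b_i/K_i) = 8.81/0.0169 + 3.70/32.5 = 521.4 d.
q = Δh / Σ(b_i/K_i) = 7.55 / 521.4 = 0.01448 m/day.
In each layer the seepage velocity is v_i = q/n_i, so the layer transit time is t_i = b_i·n_i / q:
  layer 1 (silt): t_1 = 8.81 × 0.17 / 0.01448 = 103.4 d
  layer 2 (coarse sand): t_2 = 3.70 × 0.29 / 0.01448 = 74.10 d
Total t = Σ t_i = 177.5 days = 0.4861 years.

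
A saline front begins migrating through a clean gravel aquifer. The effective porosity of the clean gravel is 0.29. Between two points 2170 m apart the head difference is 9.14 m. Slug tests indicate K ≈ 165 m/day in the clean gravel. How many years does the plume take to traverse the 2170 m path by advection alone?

2.48

Hydraulic gradient i = Δh / L = 9.14 / 2170 = 0.004212.
Darcy flux q = K · i = 165.0 × 0.004212 = 0.6950 m/day.
Seepage velocity v = q / n_e = 0.6950 / 0.29 = 2.396 m/day.
Travel time t = L / v = 2170 / 2.396 = 905.5 days = 2.479 years.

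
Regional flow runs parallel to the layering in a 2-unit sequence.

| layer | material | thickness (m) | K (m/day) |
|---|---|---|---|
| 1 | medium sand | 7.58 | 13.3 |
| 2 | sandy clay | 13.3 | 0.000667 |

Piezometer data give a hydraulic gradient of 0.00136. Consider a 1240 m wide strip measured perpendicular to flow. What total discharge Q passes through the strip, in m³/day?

Flow is parallel to layering, so each bed carries its own Darcy discharge and the transmissivities add.
Σ(K_i·b_i) = 13.3×7.58 + 0.000667×13.3 = 100.8 m²/day.
Hydraulic gradient i = 0.00136.
Q = Σ(K_i·b_i) · W · i = 100.8 × 1240 × 0.001360 = 170.0 m³/day.

170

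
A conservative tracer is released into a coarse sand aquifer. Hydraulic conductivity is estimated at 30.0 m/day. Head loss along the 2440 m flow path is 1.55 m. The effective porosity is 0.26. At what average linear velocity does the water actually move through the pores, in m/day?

0.0733

Hydraulic gradient i = Δh / L = 1.55 / 2440 = 0.0006352.
Darcy flux q = K · i = 30.00 × 0.0006352 = 0.01906 m/day.
Seepage velocity v = q / n_e = 0.01906 / 0.26 = 0.07330 m/day.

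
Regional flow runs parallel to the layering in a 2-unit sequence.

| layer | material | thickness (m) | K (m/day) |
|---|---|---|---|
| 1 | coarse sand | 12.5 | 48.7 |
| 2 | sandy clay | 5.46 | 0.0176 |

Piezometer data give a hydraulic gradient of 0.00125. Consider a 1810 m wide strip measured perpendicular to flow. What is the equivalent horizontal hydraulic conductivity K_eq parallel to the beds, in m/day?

Flow is parallel to layering, so each bed carries its own Darcy discharge and the transmissivities add.
Σ(K_i·b_i) = 48.7×12.5 + 0.0176×5.46 = 608.8 m²/day.
Total thickness b = 17.96 m, so K_eq = Σ(K_i·b_i)/b = 33.90 m/day.

33.9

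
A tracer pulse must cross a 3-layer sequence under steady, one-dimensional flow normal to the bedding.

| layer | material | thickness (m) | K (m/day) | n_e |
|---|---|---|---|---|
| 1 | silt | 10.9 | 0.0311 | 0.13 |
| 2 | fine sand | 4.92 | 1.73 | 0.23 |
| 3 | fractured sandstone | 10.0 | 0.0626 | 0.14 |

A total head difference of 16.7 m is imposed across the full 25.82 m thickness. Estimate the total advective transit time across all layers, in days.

121

With flow normal to the layers, continuity requires the same specific discharge q through every layer.
Σ(b_i/K_i) = 10.9/0.0311 + 4.92/1.73 + 10.0/0.0626 = 513.1 d.
q = Δh / Σ(b_i/K_i) = 16.7 / 513.1 = 0.03255 m/day.
In each layer the seepage velocity is v_i = q/n_i, so the layer transit time is t_i = b_i·n_i / q:
  layer 1 (silt): t_1 = 10.9 × 0.13 / 0.03255 = 43.53 d
  layer 2 (fine sand): t_2 = 4.92 × 0.23 / 0.03255 = 34.77 d
  layer 3 (fractured sandstone): t_3 = 10.0 × 0.14 / 0.03255 = 43.01 d
Total t = Σ t_i = 121.3 days.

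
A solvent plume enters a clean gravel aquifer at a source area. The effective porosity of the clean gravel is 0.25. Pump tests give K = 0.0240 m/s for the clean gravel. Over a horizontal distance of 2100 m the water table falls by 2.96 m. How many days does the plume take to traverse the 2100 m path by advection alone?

180

Convert K: 0.0240 m/s × 86400 = 2074 m/day.
Hydraulic gradient i = Δh / L = 2.96 / 2100 = 0.001410.
Darcy flux q = K · i = 2074 × 0.001410 = 2.923 m/day.
Seepage velocity v = q / n_e = 2.923 / 0.25 = 11.69 m/day.
Travel time t = L / v = 2100 / 11.69 = 179.6 days.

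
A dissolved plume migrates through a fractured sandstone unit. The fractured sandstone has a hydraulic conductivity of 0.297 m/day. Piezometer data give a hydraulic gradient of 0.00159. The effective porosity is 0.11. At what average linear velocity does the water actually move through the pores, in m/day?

Hydraulic gradient i = 0.00159.
Darcy flux q = K · i = 0.2970 × 0.001590 = 0.0004722 m/day.
Seepage velocity v = q / n_e = 0.0004722 / 0.11 = 0.004293 m/day.

0.00429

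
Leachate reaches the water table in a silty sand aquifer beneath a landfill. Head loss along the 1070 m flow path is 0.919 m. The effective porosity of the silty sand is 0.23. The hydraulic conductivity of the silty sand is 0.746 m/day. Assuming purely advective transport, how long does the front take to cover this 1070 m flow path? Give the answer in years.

Hydraulic gradient i = Δh / L = 0.919 / 1070 = 0.0008589.
Darcy flux q = K · i = 0.7460 × 0.0008589 = 0.0006407 m/day.
Seepage velocity v = q / n_e = 0.0006407 / 0.23 = 0.002786 m/day.
Travel time t = L / v = 1070 / 0.002786 = 3.841e+05 days = 1052 years.

1050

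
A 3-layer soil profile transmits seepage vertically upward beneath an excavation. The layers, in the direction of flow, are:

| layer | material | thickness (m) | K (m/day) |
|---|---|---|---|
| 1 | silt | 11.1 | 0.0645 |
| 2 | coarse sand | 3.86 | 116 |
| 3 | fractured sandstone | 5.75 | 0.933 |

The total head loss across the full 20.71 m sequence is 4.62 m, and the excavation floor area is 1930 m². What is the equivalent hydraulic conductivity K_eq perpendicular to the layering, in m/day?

Flow is perpendicular to layering, so the layers act in series and the equivalent K is the thickness-weighted harmonic mean.
Total thickness L = 11.1 + 3.86 + 5.75 = 20.71 m.
Σ(b_i/K_i) = 11.1/0.0645 + 3.86/116 + 5.75/0.933 = 178.3 d.
K_eq = L / Σ(b_i/K_i) = 20.71 / 178.3 = 0.1162 m/day.

0.116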